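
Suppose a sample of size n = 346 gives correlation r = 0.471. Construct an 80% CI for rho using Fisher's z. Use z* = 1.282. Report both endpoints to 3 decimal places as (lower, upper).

(0.415, 0.523)

z_r = atanh(0.471) = 0.511355;  SE = 1/√(n−3) = 1/√343 = 0.053995
z-limits: 0.511355 ± 1.282·0.053995 = 0.511355 ± 0.069222 = [0.442133, 0.580577]
ρ-limits: (tanh 0.442133, tanh 0.580577) = (0.415, 0.523)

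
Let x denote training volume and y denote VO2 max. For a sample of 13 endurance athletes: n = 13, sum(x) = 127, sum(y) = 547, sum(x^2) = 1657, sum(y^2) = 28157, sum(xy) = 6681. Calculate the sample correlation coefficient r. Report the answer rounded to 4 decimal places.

0.9141

Numerator: nΣxy − (Σx)(Σy) = 13·6681 − (127)(547) = 17384
Denominator: √[(nΣx²−(Σx)²)(nΣy²−(Σy)²)]
  nΣx²−(Σx)² = 13·1657 − 16129 = 5412;  nΣy²−(Σy)² = 13·28157 − 299209 = 66832
  √(5412·66832) = √361694784 = 19018.2750
r = 17384 / 19018.2750 = 0.9141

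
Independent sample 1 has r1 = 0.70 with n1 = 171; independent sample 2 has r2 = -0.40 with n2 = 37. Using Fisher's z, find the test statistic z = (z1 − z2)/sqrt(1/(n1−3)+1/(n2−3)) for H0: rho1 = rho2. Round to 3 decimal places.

z1 = atanh(0.70) = 0.867301,  z2 = atanh(-0.40) = -0.423649
SE = √(1/(n1−3) + 1/(n2−3)) = √(1/168 + 1/34) = √(0.0059524 + 0.0294118) = √0.0353642 = 0.188054
z = (z1 − z2)/SE = (0.867301 − (-0.423649)) / 0.188054 = 1.290950 / 0.188054 = 6.865

6.865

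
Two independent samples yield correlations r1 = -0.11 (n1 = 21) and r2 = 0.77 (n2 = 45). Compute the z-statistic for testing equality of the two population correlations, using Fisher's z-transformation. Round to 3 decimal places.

-4.014

Fisher z-transforms: z1 = atanh(-0.11) = -0.110447, z2 = atanh(0.77) = 1.020328; difference d = -1.130775
Var(d) = 1/18 + 1/42 = 0.0555556 + 0.0238095 = 0.0793651
z = d/√Var(d) = -1.130775 / √0.0793651 = -1.130775 / 0.281718 = -4.014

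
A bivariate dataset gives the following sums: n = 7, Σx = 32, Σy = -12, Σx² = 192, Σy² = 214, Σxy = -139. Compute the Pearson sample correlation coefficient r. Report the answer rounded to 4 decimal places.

S_xy = nΣxy − ΣxΣy = 7·(-139) − 32·(-12) = -973 − (-384) = -589
S_xx = nΣx² − (Σx)² = 7·192 − 32² = 1344 − 1024 = 320
S_yy = nΣy² − (Σy)² = 7·214 − (-12)² = 1498 − 144 = 1354
r = S_xy / √(S_xx·S_yy) = -589 / √(320·1354) = -589 / √433280 = -589 / 658.2401 = -0.8948

-0.8948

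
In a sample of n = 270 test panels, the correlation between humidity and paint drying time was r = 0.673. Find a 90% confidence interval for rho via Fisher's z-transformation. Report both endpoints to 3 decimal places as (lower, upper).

(0.614, 0.724)

Fisher z: z_r = atanh(r) = ½·ln((1+0.673)/(1−0.673)) = 0.816207
SE(z) = 1/√(n−3) = 1/√267 = 0.061199
90% ⇒ z* = 1.645; margin = 1.645·0.061199 = 0.100672
CI on z-scale: (0.715535, 0.916879)
Back-transform: tanh(0.715535) = 0.614136, tanh(0.916879) = 0.724418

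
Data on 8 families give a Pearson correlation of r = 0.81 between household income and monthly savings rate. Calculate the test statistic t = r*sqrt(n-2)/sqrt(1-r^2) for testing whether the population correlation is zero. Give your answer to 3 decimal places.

3.383

t = r·√(n−2) / √(1−r²) with r = 0.81, n = 8
  = 0.81·√6 / √(1 − 0.6561)
  = 0.81·2.449490 / 0.586430
  = 1.984087 / 0.586430 = 3.383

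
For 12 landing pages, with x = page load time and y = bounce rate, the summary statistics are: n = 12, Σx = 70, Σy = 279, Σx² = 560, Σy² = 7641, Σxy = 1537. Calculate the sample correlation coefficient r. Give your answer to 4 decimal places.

S_xy = nΣxy − ΣxΣy = 12·1537 − 70·279 = 18444 − 19530 = -1086
S_xx = nΣx² − (Σx)² = 12·560 − 70² = 6720 − 4900 = 1820
S_yy = nΣy² − (Σy)² = 12·7641 − 279² = 91692 − 77841 = 13851
r = S_xy / √(S_xx·S_yy) = -1086 / √(1820·13851) = -1086 / √25208820 = -1086 / 5020.8386 = -0.2163

-0.2163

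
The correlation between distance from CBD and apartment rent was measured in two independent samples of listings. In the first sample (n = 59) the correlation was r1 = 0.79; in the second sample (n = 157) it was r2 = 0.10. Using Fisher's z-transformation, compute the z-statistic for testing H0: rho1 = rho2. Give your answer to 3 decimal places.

6.223

z1 = atanh(0.79) = 1.071432,  z2 = atanh(0.10) = 0.100335
SE = √(1/(n1−3) + 1/(n2−3)) = √(1/56 + 1/154) = √(0.0178571 + 0.0064935) = √0.0243506 = 0.156047
z = (z1 − z2)/SE = (1.071432 − 0.100335) / 0.156047 = 0.971097 / 0.156047 = 6.223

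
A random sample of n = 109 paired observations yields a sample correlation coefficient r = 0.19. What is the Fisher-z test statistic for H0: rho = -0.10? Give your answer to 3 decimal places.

3.013

Fisher z: atanh(0.19) = 0.192337, atanh(-0.10) = -0.100335
z = (z_r − z_0)·√(n−3) = (0.192337 − (-0.100335))·√106 = 0.292672 · 10.295630 = 3.013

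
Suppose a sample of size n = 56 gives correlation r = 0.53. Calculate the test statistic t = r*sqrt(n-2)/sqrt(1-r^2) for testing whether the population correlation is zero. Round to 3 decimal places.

4.593

1 − r² = 1 − 0.2809 = 0.7191;  √(1−r²) = 0.847998
√(n−2) = √54 = 7.348469
t = r·√(n−2)/√(1−r²) = 0.53 · 7.348469 / 0.847998 = 4.593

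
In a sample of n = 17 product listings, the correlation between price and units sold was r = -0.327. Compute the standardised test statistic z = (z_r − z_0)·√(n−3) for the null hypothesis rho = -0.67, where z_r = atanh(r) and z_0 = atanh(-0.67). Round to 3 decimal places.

z_r = atanh(-0.327) = -0.339465,  z_0 = atanh(-0.67) = -0.810743
SE = 1/√(n−3) = 1/√14 = 0.267261
z = (z_r − z_0)/SE = (-0.339465 − (-0.810743)) / 0.267261 = 0.471278 / 0.267261 = 1.763

1.763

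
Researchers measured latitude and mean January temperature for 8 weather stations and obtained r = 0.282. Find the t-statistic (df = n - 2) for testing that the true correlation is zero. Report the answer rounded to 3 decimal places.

1 − r² = 1 − 0.079524 = 0.920476;  √(1−r²) = 0.959414
√(n−2) = √6 = 2.449490
t = r·√(n−2)/√(1−r²) = 0.282 · 2.449490 / 0.959414 = 0.720

0.720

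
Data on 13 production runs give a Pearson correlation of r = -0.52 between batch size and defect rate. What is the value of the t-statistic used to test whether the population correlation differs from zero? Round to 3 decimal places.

-2.019

1 − r² = 1 − 0.2704 = 0.7296;  √(1−r²) = 0.854166
√(n−2) = √11 = 3.316625
t = r·√(n−2)/√(1−r²) = -0.52 · 3.316625 / 0.854166 = -2.019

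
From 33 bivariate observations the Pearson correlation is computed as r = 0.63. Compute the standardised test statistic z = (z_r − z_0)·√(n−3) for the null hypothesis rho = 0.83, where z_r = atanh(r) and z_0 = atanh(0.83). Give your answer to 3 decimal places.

z_r = atanh(0.63) = 0.741416,  z_0 = atanh(0.83) = 1.188136
SE = 1/√(n−3) = 1/√30 = 0.182574
z = (z_r − z_0)/SE = (0.741416 − 1.188136) / 0.182574 = -0.446720 / 0.182574 = -2.447

-2.447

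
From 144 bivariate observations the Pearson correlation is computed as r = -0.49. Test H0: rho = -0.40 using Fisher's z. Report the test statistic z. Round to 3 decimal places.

-1.335

Fisher z: atanh(-0.49) = -0.536060, atanh(-0.40) = -0.423649
z = (z_r − z_0)·√(n−3) = (-0.536060 − (-0.423649))·√141 = -0.112411 · 11.874342 = -1.335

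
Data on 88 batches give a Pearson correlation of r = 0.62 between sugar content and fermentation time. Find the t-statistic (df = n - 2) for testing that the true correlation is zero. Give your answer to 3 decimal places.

7.328

t = r·√(n−2) / √(1−r²) with r = 0.62, n = 88
  = 0.62·√86 / √(1 − 0.3844)
  = 0.62·9.273618 / 0.784602
  = 5.749643 / 0.784602 = 7.328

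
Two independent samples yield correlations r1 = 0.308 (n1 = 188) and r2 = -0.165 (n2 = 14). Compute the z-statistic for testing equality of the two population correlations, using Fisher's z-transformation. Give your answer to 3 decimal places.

z1 = atanh(0.308) = 0.318334,  z2 = atanh(-0.165) = -0.166522
SE = √(1/(n1−3) + 1/(n2−3)) = √(1/185 + 1/11) = √(0.0054054 + 0.0909091) = √0.0963145 = 0.310346
z = (z1 − z2)/SE = (0.318334 − (-0.166522)) / 0.310346 = 0.484856 / 0.310346 = 1.562

1.562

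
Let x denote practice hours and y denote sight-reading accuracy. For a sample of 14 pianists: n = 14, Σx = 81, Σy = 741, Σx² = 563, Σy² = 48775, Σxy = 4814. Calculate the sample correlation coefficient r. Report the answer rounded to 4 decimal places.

Numerator: nΣxy − (Σx)(Σy) = 14·4814 − (81)(741) = 7375
Denominator: √[(nΣx²−(Σx)²)(nΣy²−(Σy)²)]
  nΣx²−(Σx)² = 14·563 − 6561 = 1321;  nΣy²−(Σy)² = 14·48775 − 549081 = 133769
  √(1321·133769) = √176708849 = 13293.1881
r = 7375 / 13293.1881 = 0.5548

0.5548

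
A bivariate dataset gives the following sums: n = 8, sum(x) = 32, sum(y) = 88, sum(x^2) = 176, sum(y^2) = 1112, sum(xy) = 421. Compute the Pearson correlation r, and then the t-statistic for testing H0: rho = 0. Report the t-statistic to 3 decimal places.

3.644

Numerator: nΣxy − (Σx)(Σy) = 8·421 − (32)(88) = 552
Denominator: √[(nΣx²−(Σx)²)(nΣy²−(Σy)²)]
  nΣx²−(Σx)² = 8·176 − 1024 = 384;  nΣy²−(Σy)² = 8·1112 − 7744 = 1152
  √(384·1152) = √442368 = 665.1075
r = 552 / 665.1075 = 0.8299
t = r·√(n−2)/√(1−r²) = 0.8299·√6 / √(1−0.688734) = 2.032832 / 0.557912 = 3.644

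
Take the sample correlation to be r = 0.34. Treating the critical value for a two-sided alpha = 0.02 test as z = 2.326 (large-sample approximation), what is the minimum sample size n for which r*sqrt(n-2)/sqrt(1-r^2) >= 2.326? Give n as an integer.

44

Need r·√(n−2)/√(1−r²) ≥ 2.326
√(n−2) ≥ 2.326·√(1−0.1156) / 0.34 = 2.326·0.940425 / 0.34 = 6.4336
n−2 ≥ 41.3912  ⇒  n ≥ 43.3912
Smallest integer n = 44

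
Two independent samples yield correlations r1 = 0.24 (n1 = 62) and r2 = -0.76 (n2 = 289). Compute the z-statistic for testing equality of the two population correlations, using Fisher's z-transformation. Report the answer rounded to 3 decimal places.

z1 = atanh(0.24) = 0.244774,  z2 = atanh(-0.76) = -0.996215
SE = √(1/(n1−3) + 1/(n2−3)) = √(1/59 + 1/286) = √(0.0169492 + 0.0034965) = √0.0204457 = 0.142988
z = (z1 − z2)/SE = (0.244774 − (-0.996215)) / 0.142988 = 1.240989 / 0.142988 = 8.679

8.679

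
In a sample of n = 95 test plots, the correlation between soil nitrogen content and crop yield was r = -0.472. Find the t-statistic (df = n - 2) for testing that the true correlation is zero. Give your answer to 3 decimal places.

t = r·√(n−2) / √(1−r²) with r = -0.472, n = 95
  = -0.472·√93 / √(1 − 0.222784)
  = -0.472·9.643651 / 0.881599
  = -4.551803 / 0.881599 = -5.163

-5.163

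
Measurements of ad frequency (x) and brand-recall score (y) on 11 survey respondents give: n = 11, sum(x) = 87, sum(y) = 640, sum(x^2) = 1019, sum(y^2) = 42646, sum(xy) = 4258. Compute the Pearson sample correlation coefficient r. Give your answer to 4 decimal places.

-0.6008

S_xy = nΣxy − ΣxΣy = 11·4258 − 87·640 = 46838 − 55680 = -8842
S_xx = nΣx² − (Σx)² = 11·1019 − 87² = 11209 − 7569 = 3640
S_yy = nΣy² − (Σy)² = 11·42646 − 640² = 469106 − 409600 = 59506
r = S_xy / √(S_xx·S_yy) = -8842 / √(3640·59506) = -8842 / √216601840 = -8842 / 14717.3992 = -0.6008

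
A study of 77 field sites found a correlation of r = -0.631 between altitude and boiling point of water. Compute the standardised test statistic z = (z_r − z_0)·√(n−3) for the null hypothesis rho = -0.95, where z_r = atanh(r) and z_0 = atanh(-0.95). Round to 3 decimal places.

9.365

Fisher z: atanh(-0.631) = -0.743076, atanh(-0.95) = -1.831781
z = (z_r − z_0)·√(n−3) = (-0.743076 − (-1.831781))·√74 = 1.088705 · 8.602325 = 9.365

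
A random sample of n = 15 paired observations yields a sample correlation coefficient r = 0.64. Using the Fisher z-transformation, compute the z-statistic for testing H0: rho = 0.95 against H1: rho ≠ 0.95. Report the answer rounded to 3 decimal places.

z_r = atanh(0.64) = 0.758174,  z_0 = atanh(0.95) = 1.831781
SE = 1/√(n−3) = 1/√12 = 0.288675
z = (z_r − z_0)/SE = (0.758174 − 1.831781) / 0.288675 = -1.073607 / 0.288675 = -3.719

-3.719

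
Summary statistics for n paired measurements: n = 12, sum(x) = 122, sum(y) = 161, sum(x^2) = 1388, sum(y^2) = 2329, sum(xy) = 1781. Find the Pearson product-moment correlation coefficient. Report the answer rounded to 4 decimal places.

Numerator: nΣxy − (Σx)(Σy) = 12·1781 − (122)(161) = 1730
Denominator: √[(nΣx²−(Σx)²)(nΣy²−(Σy)²)]
  nΣx²−(Σx)² = 12·1388 − 14884 = 1772;  nΣy²−(Σy)² = 12·2329 − 25921 = 2027
  √(1772·2027) = √3591844 = 1895.2161
r = 1730 / 1895.2161 = 0.9128

0.9128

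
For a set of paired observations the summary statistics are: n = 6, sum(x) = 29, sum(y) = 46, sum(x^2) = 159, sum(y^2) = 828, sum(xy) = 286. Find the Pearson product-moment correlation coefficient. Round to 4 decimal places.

S_xy = nΣxy − ΣxΣy = 6·286 − 29·46 = 1716 − 1334 = 382
S_xx = nΣx² − (Σx)² = 6·159 − 29² = 954 − 841 = 113
S_yy = nΣy² − (Σy)² = 6·828 − 46² = 4968 − 2116 = 2852
r = S_xy / √(S_xx·S_yy) = 382 / √(113·2852) = 382 / √322276 = 382 / 567.6936 = 0.6729

0.6729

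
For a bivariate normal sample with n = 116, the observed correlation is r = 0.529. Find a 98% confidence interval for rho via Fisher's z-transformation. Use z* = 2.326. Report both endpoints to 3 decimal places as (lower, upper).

Fisher z: z_r = atanh(r) = ½·ln((1+0.529)/(1−0.529)) = 0.588756
SE(z) = 1/√(n−3) = 1/√113 = 0.094072
98% ⇒ z* = 2.326; margin = 2.326·0.094072 = 0.218811
CI on z-scale: (0.369945, 0.807567)
Back-transform: tanh(0.369945) = 0.353944, tanh(0.807567) = 0.668246

(0.354, 0.668)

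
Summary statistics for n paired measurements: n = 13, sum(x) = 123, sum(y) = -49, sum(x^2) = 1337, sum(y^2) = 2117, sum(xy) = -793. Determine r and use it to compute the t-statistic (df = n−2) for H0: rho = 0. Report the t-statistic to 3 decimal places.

-2.297

Numerator: nΣxy − (Σx)(Σy) = 13·(-793) − (123)(-49) = -4282
Denominator: √[(nΣx²−(Σx)²)(nΣy²−(Σy)²)]
  nΣx²−(Σx)² = 13·1337 − 15129 = 2252;  nΣy²−(Σy)² = 13·2117 − 2401 = 25120
  √(2252·25120) = √56570240 = 7521.3190
r = -4282 / 7521.3190 = -0.5693
t = r·√(n−2)/√(1−r²) = -0.5693·√11 / √(1−0.324102) = -1.888154 / 0.822130 = -2.297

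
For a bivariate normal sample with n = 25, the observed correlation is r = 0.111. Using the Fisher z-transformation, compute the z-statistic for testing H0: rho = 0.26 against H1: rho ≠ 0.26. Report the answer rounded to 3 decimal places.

z_r = atanh(0.111) = 0.111459,  z_0 = atanh(0.26) = 0.266108
SE = 1/√(n−3) = 1/√22 = 0.213201
z = (z_r − z_0)/SE = (0.111459 − 0.266108) / 0.213201 = -0.154649 / 0.213201 = -0.725

-0.725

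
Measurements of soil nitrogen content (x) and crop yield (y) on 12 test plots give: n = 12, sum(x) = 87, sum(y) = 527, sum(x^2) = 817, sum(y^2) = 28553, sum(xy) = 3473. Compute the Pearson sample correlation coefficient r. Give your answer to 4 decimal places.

-0.3465

Numerator: nΣxy − (Σx)(Σy) = 12·3473 − (87)(527) = -4173
Denominator: √[(nΣx²−(Σx)²)(nΣy²−(Σy)²)]
  nΣx²−(Σx)² = 12·817 − 7569 = 2235;  nΣy²−(Σy)² = 12·28553 − 277729 = 64907
  √(2235·64907) = √145067145 = 12044.3823
r = -4173 / 12044.3823 = -0.3465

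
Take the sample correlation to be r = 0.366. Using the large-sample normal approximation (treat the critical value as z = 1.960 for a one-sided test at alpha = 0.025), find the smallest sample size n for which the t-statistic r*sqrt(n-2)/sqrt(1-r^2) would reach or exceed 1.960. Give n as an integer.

27

Need r·√(n−2)/√(1−r²) ≥ 1.960
√(n−2) ≥ 1.960·√(1−0.133956) / 0.366 = 1.960·0.930615 / 0.366 = 4.9836
n−2 ≥ 24.8363  ⇒  n ≥ 26.8363
Smallest integer n = 27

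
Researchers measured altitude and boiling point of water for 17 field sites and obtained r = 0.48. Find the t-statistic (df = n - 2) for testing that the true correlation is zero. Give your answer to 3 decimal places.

t = r·√(n−2) / √(1−r²) with r = 0.48, n = 17
  = 0.48·√15 / √(1 − 0.2304)
  = 0.48·3.872983 / 0.877268
  = 1.859032 / 0.877268 = 2.119

2.119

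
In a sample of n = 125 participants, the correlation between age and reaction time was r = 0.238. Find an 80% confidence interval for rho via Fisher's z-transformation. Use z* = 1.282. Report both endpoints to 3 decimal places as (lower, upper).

(0.126, 0.344)

Fisher z: z_r = atanh(r) = ½·ln((1+0.238)/(1−0.238)) = 0.242653
SE(z) = 1/√(n−3) = 1/√122 = 0.090536
80% ⇒ z* = 1.282; margin = 1.282·0.090536 = 0.116067
CI on z-scale: (0.126586, 0.358720)
Back-transform: tanh(0.126586) = 0.125914, tanh(0.358720) = 0.344086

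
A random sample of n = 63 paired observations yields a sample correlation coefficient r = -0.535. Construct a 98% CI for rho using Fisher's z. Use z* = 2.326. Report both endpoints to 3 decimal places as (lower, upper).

(-0.715, -0.288)

z_r = atanh(-0.535) = -0.597124;  SE = 1/√(n−3) = 1/√60 = 0.129099
z-limits: -0.597124 ± 2.326·0.129099 = -0.597124 ± 0.300284 = [-0.897408, -0.296840]
ρ-limits: (tanh -0.897408, tanh -0.296840) = (-0.715, -0.288)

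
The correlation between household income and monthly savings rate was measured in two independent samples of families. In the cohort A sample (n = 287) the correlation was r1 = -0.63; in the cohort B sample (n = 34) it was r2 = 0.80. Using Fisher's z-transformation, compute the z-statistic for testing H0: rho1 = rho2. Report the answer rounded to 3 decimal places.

z1 = atanh(-0.63) = -0.741416,  z2 = atanh(0.80) = 1.098612
SE = √(1/(n1−3) + 1/(n2−3)) = √(1/284 + 1/31) = √(0.0035211 + 0.0322581) = √0.0357792 = 0.189154
z = (z1 − z2)/SE = (-0.741416 − 1.098612) / 0.189154 = -1.840028 / 0.189154 = -9.728

-9.728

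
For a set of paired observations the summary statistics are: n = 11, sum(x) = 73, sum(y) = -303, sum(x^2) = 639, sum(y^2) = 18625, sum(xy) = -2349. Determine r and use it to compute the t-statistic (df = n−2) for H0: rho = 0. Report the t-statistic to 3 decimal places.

S_xy = nΣxy − ΣxΣy = 11·(-2349) − 73·(-303) = -25839 − (-22119) = -3720
S_xx = nΣx² − (Σx)² = 11·639 − 73² = 7029 − 5329 = 1700
S_yy = nΣy² − (Σy)² = 11·18625 − (-303)² = 204875 − 91809 = 113066
r = S_xy / √(S_xx·S_yy) = -3720 / √(1700·113066) = -3720 / √192212200 = -3720 / 13864.0615 = -0.2683
t = r·√(n−2)/√(1−r²) = -0.2683·√9 / √(1−0.071985) = -0.804900 / 0.963335 = -0.836

-0.836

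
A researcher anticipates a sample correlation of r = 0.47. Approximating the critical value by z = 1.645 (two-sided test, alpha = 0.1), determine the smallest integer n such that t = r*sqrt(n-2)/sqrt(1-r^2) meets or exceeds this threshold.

12

Need r·√(n−2)/√(1−r²) ≥ 1.645
√(n−2) ≥ 1.645·√(1−0.2209) / 0.47 = 1.645·0.882666 / 0.47 = 3.0893
n−2 ≥ 9.5438  ⇒  n ≥ 11.5438
Smallest integer n = 12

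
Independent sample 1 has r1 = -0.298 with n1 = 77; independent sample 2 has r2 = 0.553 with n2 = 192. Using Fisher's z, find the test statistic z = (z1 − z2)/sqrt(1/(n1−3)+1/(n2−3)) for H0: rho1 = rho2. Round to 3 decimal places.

Fisher z-transforms: z1 = atanh(-0.298) = -0.307323, z2 = atanh(0.553) = 0.622693; difference d = -0.930016
Var(d) = 1/74 + 1/189 = 0.0135135 + 0.0052910 = 0.0188045
z = d/√Var(d) = -0.930016 / √0.0188045 = -0.930016 / 0.137130 = -6.782

-6.782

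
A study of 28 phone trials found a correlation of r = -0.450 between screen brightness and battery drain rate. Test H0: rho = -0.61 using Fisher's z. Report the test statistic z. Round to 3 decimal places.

z_r = atanh(-0.450) = -0.484700,  z_0 = atanh(-0.61) = -0.708921
SE = 1/√(n−3) = 1/√25 = 0.200000
z = (z_r − z_0)/SE = (-0.484700 − (-0.708921)) / 0.200000 = 0.224221 / 0.200000 = 1.121

1.121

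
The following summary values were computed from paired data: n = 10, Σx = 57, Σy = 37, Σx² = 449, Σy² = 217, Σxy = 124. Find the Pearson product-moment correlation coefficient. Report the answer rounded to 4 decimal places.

S_xy = nΣxy − ΣxΣy = 10·124 − 57·37 = 1240 − 2109 = -869
S_xx = nΣx² − (Σx)² = 10·449 − 57² = 4490 − 3249 = 1241
S_yy = nΣy² − (Σy)² = 10·217 − 37² = 2170 − 1369 = 801
r = S_xy / √(S_xx·S_yy) = -869 / √(1241·801) = -869 / √994041 = -869 / 997.0160 = -0.8716

-0.8716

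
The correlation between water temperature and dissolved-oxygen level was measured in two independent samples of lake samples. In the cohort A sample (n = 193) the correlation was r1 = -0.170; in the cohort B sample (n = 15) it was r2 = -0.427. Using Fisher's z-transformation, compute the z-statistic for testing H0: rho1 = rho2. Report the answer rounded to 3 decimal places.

0.956

z1 = atanh(-0.170) = -0.171667,  z2 = atanh(-0.427) = -0.456222
SE = √(1/(n1−3) + 1/(n2−3)) = √(1/190 + 1/12) = √(0.0052632 + 0.0833333) = √0.0885965 = 0.297652
z = (z1 − z2)/SE = (-0.171667 − (-0.456222)) / 0.297652 = 0.284555 / 0.297652 = 0.956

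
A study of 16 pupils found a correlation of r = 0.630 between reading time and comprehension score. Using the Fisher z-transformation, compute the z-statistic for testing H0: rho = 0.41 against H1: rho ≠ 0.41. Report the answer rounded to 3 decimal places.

1.103

z_r = atanh(0.630) = 0.741416,  z_0 = atanh(0.41) = 0.435611
SE = 1/√(n−3) = 1/√13 = 0.277350
z = (z_r − z_0)/SE = (0.741416 − 0.435611) / 0.277350 = 0.305805 / 0.277350 = 1.103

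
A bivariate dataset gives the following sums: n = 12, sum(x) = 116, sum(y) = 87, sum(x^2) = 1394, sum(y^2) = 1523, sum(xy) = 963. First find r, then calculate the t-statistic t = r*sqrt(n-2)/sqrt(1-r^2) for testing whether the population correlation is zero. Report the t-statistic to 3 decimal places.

0.807

S_xy = nΣxy − ΣxΣy = 12·963 − 116·87 = 11556 − 10092 = 1464
S_xx = nΣx² − (Σx)² = 12·1394 − 116² = 16728 − 13456 = 3272
S_yy = nΣy² − (Σy)² = 12·1523 − 87² = 18276 − 7569 = 10707
r = S_xy / √(S_xx·S_yy) = 1464 / √(3272·10707) = 1464 / √35033304 = 1464 / 5918.8938 = 0.2473
t = r·√(n−2)/√(1−r²) = 0.2473·√10 / √(1−0.061157) = 0.782031 / 0.968939 = 0.807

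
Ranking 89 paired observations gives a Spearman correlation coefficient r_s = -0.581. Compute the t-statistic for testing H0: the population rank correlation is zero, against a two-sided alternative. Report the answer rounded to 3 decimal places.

t = r_s·√(n−2) / √(1−r_s²) with r_s = -0.581, n = 89
  = -0.581·√87 / √(1 − 0.337561)
  = -0.581·9.327379 / 0.813904
  = -5.419207 / 0.813904 = -6.658

-6.658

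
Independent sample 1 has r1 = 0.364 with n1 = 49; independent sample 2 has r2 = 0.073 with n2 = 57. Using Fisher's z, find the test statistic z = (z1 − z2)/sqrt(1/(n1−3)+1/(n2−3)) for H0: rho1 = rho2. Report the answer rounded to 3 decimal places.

Fisher z-transforms: z1 = atanh(0.364) = 0.381489, z2 = atanh(0.073) = 0.073130; difference d = 0.308359
Var(d) = 1/46 + 1/54 = 0.0217391 + 0.0185185 = 0.0402576
z = d/√Var(d) = 0.308359 / √0.0402576 = 0.308359 / 0.200643 = 1.537

1.537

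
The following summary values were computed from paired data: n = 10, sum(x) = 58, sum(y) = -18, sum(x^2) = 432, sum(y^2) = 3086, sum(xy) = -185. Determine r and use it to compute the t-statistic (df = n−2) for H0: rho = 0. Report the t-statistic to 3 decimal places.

S_xy = nΣxy − ΣxΣy = 10·(-185) − 58·(-18) = -1850 − (-1044) = -806
S_xx = nΣx² − (Σx)² = 10·432 − 58² = 4320 − 3364 = 956
S_yy = nΣy² − (Σy)² = 10·3086 − (-18)² = 30860 − 324 = 30536
r = S_xy / √(S_xx·S_yy) = -806 / √(956·30536) = -806 / √29192416 = -806 / 5403.0006 = -0.1492
t = r·√(n−2)/√(1−r²) = -0.1492·√8 / √(1−0.022261) = -0.422001 / 0.988807 = -0.427

-0.427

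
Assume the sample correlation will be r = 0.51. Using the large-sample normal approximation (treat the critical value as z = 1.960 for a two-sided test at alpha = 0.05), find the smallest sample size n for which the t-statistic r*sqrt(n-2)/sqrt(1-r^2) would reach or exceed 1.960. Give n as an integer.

Need r·√(n−2)/√(1−r²) ≥ 1.960
√(n−2) ≥ 1.960·√(1−0.2601) / 0.51 = 1.960·0.860174 / 0.51 = 3.3058
n−2 ≥ 10.9283  ⇒  n ≥ 12.9283
Smallest integer n = 13

13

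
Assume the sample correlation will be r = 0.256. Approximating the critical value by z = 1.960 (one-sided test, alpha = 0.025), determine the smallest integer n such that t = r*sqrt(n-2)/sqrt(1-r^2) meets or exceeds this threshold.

57

r√(n−2)/√(1−r²) ≥ 1.960  ⇔  n−2 ≥ (1.960)²·(1−r²)/r²
(1−r²)/r² = (1−0.065536)/0.065536 = 14.2588
n ≥ 2 + 3.8416·14.2588 = 2 + 54.7766 = 56.7766
⌈56.7766⌉ = 57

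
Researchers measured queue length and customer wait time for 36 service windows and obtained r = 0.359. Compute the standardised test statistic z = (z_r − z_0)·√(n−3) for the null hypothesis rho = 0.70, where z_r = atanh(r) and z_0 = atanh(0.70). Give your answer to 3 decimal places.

-2.824

Fisher z: atanh(0.359) = 0.375737, atanh(0.70) = 0.867301
z = (z_r − z_0)·√(n−3) = (0.375737 − 0.867301)·√33 = -0.491564 · 5.744563 = -2.824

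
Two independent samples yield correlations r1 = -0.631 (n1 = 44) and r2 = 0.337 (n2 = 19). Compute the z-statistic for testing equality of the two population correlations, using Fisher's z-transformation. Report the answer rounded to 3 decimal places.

Fisher z-transforms: z1 = atanh(-0.631) = -0.743076, z2 = atanh(0.337) = 0.350704; difference d = -1.093780
Var(d) = 1/41 + 1/16 = 0.0243902 + 0.0625000 = 0.0868902
z = d/√Var(d) = -1.093780 / √0.0868902 = -1.093780 / 0.294771 = -3.711

-3.711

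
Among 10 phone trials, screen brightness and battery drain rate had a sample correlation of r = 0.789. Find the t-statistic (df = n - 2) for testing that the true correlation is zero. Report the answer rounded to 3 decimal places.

3.632

t = r·√(n−2) / √(1−r²) with r = 0.789, n = 10
  = 0.789·√8 / √(1 − 0.622521)
  = 0.789·2.828427 / 0.614393
  = 2.231629 / 0.614393 = 3.632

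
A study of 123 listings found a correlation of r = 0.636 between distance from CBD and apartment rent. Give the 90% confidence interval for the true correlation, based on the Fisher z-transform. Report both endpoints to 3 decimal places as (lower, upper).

(0.538, 0.717)

Fisher z: z_r = atanh(r) = ½·ln((1+0.636)/(1−0.636)) = 0.751428
SE(z) = 1/√(n−3) = 1/√120 = 0.091287
90% ⇒ z* = 1.645; margin = 1.645·0.091287 = 0.150167
CI on z-scale: (0.601261, 0.901595)
Back-transform: tanh(0.601261) = 0.537946, tanh(0.901595) = 0.717074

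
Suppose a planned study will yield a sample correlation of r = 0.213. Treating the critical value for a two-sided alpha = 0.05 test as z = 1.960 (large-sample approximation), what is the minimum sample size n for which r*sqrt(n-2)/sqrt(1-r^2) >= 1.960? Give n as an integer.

83

r√(n−2)/√(1−r²) ≥ 1.960  ⇔  n−2 ≥ (1.960)²·(1−r²)/r²
(1−r²)/r² = (1−0.045369)/0.045369 = 21.0415
n ≥ 2 + 3.8416·21.0415 = 2 + 80.8330 = 82.8330
⌈82.8330⌉ = 83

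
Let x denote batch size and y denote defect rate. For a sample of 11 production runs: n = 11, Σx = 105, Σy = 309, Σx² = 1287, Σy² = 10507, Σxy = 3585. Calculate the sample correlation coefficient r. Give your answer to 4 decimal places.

S_xy = nΣxy − ΣxΣy = 11·3585 − 105·309 = 39435 − 32445 = 6990
S_xx = nΣx² − (Σx)² = 11·1287 − 105² = 14157 − 11025 = 3132
S_yy = nΣy² − (Σy)² = 11·10507 − 309² = 115577 − 95481 = 20096
r = S_xy / √(S_xx·S_yy) = 6990 / √(3132·20096) = 6990 / √62940672 = 6990 / 7933.5157 = 0.8811

0.8811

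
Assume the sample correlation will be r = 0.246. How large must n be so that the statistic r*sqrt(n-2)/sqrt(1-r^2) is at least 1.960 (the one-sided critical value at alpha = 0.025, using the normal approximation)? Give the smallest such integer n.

r√(n−2)/√(1−r²) ≥ 1.960  ⇔  n−2 ≥ (1.960)²·(1−r²)/r²
(1−r²)/r² = (1−0.060516)/0.060516 = 15.5246
n ≥ 2 + 3.8416·15.5246 = 2 + 59.6393 = 61.6393
⌈61.6393⌉ = 62

62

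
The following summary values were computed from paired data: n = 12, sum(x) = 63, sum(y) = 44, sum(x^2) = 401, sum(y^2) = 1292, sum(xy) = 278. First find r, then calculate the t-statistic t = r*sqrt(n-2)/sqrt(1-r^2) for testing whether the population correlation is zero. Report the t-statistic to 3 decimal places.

0.535

Numerator: nΣxy − (Σx)(Σy) = 12·278 − (63)(44) = 564
Denominator: √[(nΣx²−(Σx)²)(nΣy²−(Σy)²)]
  nΣx²−(Σx)² = 12·401 − 3969 = 843;  nΣy²−(Σy)² = 12·1292 − 1936 = 13568
  √(843·13568) = √11437824 = 3381.9852
r = 564 / 3381.9852 = 0.1668
t = r·√(n−2)/√(1−r²) = 0.1668·√10 / √(1−0.027822) = 0.527468 / 0.985991 = 0.535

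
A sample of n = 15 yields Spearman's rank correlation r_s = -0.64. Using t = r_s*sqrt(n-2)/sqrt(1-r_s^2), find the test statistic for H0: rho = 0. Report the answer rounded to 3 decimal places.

1 − r_s² = 1 − 0.4096 = 0.5904;  √(1−r_s²) = 0.768375
√(n−2) = √13 = 3.605551
t = r_s·√(n−2)/√(1−r_s²) = -0.64 · 3.605551 / 0.768375 = -3.003

-3.003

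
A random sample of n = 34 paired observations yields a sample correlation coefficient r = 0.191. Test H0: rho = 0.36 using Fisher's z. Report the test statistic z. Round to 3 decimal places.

-1.022

Fisher z: atanh(0.191) = 0.193375, atanh(0.36) = 0.376886
z = (z_r − z_0)·√(n−3) = (0.193375 − 0.376886)·√31 = -0.183511 · 5.567764 = -1.022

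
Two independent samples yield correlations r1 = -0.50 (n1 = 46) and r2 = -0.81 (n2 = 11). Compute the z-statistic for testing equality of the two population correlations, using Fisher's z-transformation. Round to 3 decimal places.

1.500

z1 = atanh(-0.50) = -0.549306,  z2 = atanh(-0.81) = -1.127029
SE = √(1/(n1−3) + 1/(n2−3)) = √(1/43 + 1/8) = √(0.0232558 + 0.1250000) = √0.1482558 = 0.385040
z = (z1 − z2)/SE = (-0.549306 − (-1.127029)) / 0.385040 = 0.577723 / 0.385040 = 1.500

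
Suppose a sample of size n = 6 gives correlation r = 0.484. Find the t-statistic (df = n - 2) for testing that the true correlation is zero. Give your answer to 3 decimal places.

1 − r² = 1 − 0.234256 = 0.765744;  √(1−r²) = 0.875068
√(n−2) = √4 = 2.000000
t = r·√(n−2)/√(1−r²) = 0.484 · 2.000000 / 0.875068 = 1.106

1.106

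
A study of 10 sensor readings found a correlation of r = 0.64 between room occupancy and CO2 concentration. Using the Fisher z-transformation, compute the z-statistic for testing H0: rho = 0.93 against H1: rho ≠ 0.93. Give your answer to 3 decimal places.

-2.382

z_r = atanh(0.64) = 0.758174,  z_0 = atanh(0.93) = 1.658390
SE = 1/√(n−3) = 1/√7 = 0.377964
z = (z_r − z_0)/SE = (0.758174 − 1.658390) / 0.377964 = -0.900216 / 0.377964 = -2.382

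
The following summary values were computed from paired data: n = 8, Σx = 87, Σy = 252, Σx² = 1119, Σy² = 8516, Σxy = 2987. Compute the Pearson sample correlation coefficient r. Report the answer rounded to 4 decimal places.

0.7798

Numerator: nΣxy − (Σx)(Σy) = 8·2987 − (87)(252) = 1972
Denominator: √[(nΣx²−(Σx)²)(nΣy²−(Σy)²)]
  nΣx²−(Σx)² = 8·1119 − 7569 = 1383;  nΣy²−(Σy)² = 8·8516 − 63504 = 4624
  √(1383·4624) = √6394992 = 2528.8321
r = 1972 / 2528.8321 = 0.7798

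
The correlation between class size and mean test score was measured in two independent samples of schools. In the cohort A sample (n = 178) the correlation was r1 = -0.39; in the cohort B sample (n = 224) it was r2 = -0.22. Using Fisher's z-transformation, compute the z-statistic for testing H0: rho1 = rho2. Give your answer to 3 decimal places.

Fisher z-transforms: z1 = atanh(-0.39) = -0.411800, z2 = atanh(-0.22) = -0.223656; difference d = -0.188144
Var(d) = 1/175 + 1/221 = 0.0057143 + 0.0045249 = 0.0102392
z = d/√Var(d) = -0.188144 / √0.0102392 = -0.188144 / 0.101189 = -1.859

-1.859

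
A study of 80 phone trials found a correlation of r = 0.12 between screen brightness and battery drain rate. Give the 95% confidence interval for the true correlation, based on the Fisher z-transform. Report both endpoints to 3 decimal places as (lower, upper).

Fisher z: z_r = atanh(r) = ½·ln((1+0.12)/(1−0.12)) = 0.120581
SE(z) = 1/√(n−3) = 1/√77 = 0.113961
95% ⇒ z* = 1.960; margin = 1.960·0.113961 = 0.223364
CI on z-scale: (-0.102783, 0.343945)
Back-transform: tanh(-0.102783) = -0.102423, tanh(0.343945) = 0.330995

(-0.102, 0.331)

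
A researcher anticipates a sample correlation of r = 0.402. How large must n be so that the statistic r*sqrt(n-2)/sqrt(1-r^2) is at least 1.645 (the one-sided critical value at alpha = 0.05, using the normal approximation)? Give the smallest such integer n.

Need r·√(n−2)/√(1−r²) ≥ 1.645
√(n−2) ≥ 1.645·√(1−0.161604) / 0.402 = 1.645·0.915640 / 0.402 = 3.7468
n−2 ≥ 14.0385  ⇒  n ≥ 16.0385
Smallest integer n = 17

17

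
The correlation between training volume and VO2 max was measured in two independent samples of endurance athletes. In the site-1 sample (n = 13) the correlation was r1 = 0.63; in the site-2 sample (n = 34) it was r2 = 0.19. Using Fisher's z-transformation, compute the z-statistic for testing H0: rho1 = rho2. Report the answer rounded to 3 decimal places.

1.510

Fisher z-transforms: z1 = atanh(0.63) = 0.741416, z2 = atanh(0.19) = 0.192337; difference d = 0.549079
Var(d) = 1/10 + 1/31 = 0.1000000 + 0.0322581 = 0.1322581
z = d/√Var(d) = 0.549079 / √0.1322581 = 0.549079 / 0.363673 = 1.510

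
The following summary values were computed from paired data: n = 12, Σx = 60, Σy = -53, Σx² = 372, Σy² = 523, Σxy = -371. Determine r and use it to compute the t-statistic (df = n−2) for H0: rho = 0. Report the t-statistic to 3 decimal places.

-3.427

Numerator: nΣxy − (Σx)(Σy) = 12·(-371) − (60)(-53) = -1272
Denominator: √[(nΣx²−(Σx)²)(nΣy²−(Σy)²)]
  nΣx²−(Σx)² = 12·372 − 3600 = 864;  nΣy²−(Σy)² = 12·523 − 2809 = 3467
  √(864·3467) = √2995488 = 1730.7478
r = -1272 / 1730.7478 = -0.7349
t = r·√(n−2)/√(1−r²) = -0.7349·√10 / √(1−0.540078) = -2.323958 / 0.678175 = -3.427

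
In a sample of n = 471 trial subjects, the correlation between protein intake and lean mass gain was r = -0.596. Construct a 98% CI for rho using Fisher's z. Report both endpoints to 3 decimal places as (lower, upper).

Fisher z: z_r = atanh(r) = ½·ln((1+(-0.596))/(1−(-0.596))) = -0.686920
SE(z) = 1/√(n−3) = 1/√468 = 0.046225
98% ⇒ z* = 2.326; margin = 2.326·0.046225 = 0.107519
CI on z-scale: (-0.794439, -0.579401)
Back-transform: tanh(-0.794439) = -0.660916, tanh(-0.579401) = -0.522230

(-0.661, -0.522)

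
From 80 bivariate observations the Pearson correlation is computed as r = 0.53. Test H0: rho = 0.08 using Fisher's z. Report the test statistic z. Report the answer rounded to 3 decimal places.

z_r = atanh(0.53) = 0.590145,  z_0 = atanh(0.08) = 0.080171
SE = 1/√(n−3) = 1/√77 = 0.113961
z = (z_r − z_0)/SE = (0.590145 − 0.080171) / 0.113961 = 0.509974 / 0.113961 = 4.475

4.475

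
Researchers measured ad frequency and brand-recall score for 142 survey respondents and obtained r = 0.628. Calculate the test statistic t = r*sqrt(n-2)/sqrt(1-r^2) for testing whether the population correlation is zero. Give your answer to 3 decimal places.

9.548

1 − r² = 1 − 0.394384 = 0.605616;  √(1−r²) = 0.778213
√(n−2) = √140 = 11.832160
t = r·√(n−2)/√(1−r²) = 0.628 · 11.832160 / 0.778213 = 9.548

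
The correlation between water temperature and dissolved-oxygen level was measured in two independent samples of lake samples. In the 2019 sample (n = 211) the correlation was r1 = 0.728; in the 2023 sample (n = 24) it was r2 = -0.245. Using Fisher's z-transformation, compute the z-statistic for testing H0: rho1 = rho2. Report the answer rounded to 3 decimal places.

z1 = atanh(0.728) = 0.924459,  z2 = atanh(-0.245) = -0.250087
SE = √(1/(n1−3) + 1/(n2−3)) = √(1/208 + 1/21) = √(0.0048077 + 0.0476190) = √0.0524267 = 0.228969
z = (z1 − z2)/SE = (0.924459 − (-0.250087)) / 0.228969 = 1.174546 / 0.228969 = 5.130

5.130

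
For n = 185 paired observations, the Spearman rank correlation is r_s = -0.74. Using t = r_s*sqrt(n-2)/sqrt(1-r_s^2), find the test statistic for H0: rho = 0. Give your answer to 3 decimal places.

-14.883

1 − r_s² = 1 − 0.5476 = 0.4524;  √(1−r_s²) = 0.672607
√(n−2) = √183 = 13.527749
t = r_s·√(n−2)/√(1−r_s²) = -0.74 · 13.527749 / 0.672607 = -14.883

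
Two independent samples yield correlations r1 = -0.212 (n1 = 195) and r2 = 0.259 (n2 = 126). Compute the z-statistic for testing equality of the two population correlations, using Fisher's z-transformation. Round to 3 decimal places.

-4.159

z1 = atanh(-0.212) = -0.215265,  z2 = atanh(0.259) = 0.265036
SE = √(1/(n1−3) + 1/(n2−3)) = √(1/192 + 1/123) = √(0.0052083 + 0.0081301) = √0.0133384 = 0.115492
z = (z1 − z2)/SE = (-0.215265 − 0.265036) / 0.115492 = -0.480301 / 0.115492 = -4.159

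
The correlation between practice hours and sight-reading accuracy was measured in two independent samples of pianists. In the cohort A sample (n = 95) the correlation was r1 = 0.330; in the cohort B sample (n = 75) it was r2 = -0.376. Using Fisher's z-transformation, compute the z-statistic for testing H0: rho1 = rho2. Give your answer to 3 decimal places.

4.692

z1 = atanh(0.330) = 0.342828,  z2 = atanh(-0.376) = -0.395393
SE = √(1/(n1−3) + 1/(n2−3)) = √(1/92 + 1/72) = √(0.0108696 + 0.0138889) = √0.0247585 = 0.157348
z = (z1 − z2)/SE = (0.342828 − (-0.395393)) / 0.157348 = 0.738221 / 0.157348 = 4.692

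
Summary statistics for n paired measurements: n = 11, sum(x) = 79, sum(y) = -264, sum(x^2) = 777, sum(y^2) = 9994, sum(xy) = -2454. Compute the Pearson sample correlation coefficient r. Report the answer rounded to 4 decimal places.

-0.6372

S_xy = nΣxy − ΣxΣy = 11·(-2454) − 79·(-264) = -26994 − (-20856) = -6138
S_xx = nΣx² − (Σx)² = 11·777 − 79² = 8547 − 6241 = 2306
S_yy = nΣy² − (Σy)² = 11·9994 − (-264)² = 109934 − 69696 = 40238
r = S_xy / √(S_xx·S_yy) = -6138 / √(2306·40238) = -6138 / √92788828 = -6138 / 9632.6958 = -0.6372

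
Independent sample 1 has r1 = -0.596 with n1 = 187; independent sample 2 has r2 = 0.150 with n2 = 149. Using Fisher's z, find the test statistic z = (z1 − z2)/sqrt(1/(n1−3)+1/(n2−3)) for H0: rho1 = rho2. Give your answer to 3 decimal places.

-7.561

Fisher z-transforms: z1 = atanh(-0.596) = -0.686920, z2 = atanh(0.150) = 0.151140; difference d = -0.838060
Var(d) = 1/184 + 1/146 = 0.0054348 + 0.0068493 = 0.0122841
z = d/√Var(d) = -0.838060 / √0.0122841 = -0.838060 / 0.110834 = -7.561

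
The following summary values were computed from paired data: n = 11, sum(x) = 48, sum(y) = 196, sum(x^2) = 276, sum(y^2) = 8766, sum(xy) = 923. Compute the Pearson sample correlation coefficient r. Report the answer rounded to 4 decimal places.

0.1143

S_xy = nΣxy − ΣxΣy = 11·923 − 48·196 = 10153 − 9408 = 745
S_xx = nΣx² − (Σx)² = 11·276 − 48² = 3036 − 2304 = 732
S_yy = nΣy² − (Σy)² = 11·8766 − 196² = 96426 − 38416 = 58010
r = S_xy / √(S_xx·S_yy) = 745 / √(732·58010) = 745 / √42463320 = 745 / 6516.3886 = 0.1143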